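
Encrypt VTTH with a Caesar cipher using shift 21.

QOOC

V(21): 21+21=42≡16 → Q
T(19): 19+21=40≡14 → O
T(19): 19+21=40≡14 → O
H(7): 7+21=28≡2 → C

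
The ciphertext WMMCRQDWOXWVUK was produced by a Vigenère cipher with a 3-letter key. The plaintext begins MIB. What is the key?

KEL

Subtract each crib letter from the matching ciphertext letter (mod 26):
W(22)−M(12)=10 → K
M(12)−I(8)=4 → E
M(12)−B(1)=11 → L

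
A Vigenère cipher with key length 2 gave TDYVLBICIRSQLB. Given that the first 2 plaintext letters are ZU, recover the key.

UJ

Subtract each crib letter from the matching ciphertext letter (mod 26):
T(19)−Z(25)=-6≡20 → U
D(3)−U(20)=-17≡9 → J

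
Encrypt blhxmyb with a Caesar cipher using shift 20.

b(1): 1+20=21 → v
l(11): 11+20=31≡5 → f
h(7): 7+20=27≡1 → b
x(23): 23+20=43≡17 → r
m(12): 12+20=32≡6 → g
y(24): 24+20=44≡18 → s
b(1): 1+20=21 → v

vfbrgsv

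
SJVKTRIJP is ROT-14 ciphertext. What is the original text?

EVHWFDUVB

S(18): 18−14=4 → E
J(9): 9−14=-5≡21 → V
V(21): 21−14=7 → H
K(10): 10−14=-4≡22 → W
T(19): 19−14=5 → F
R(17): 17−14=3 → D
I(8): 8−14=-6≡20 → U
J(9): 9−14=-5≡21 → V
P(15): 15−14=1 → B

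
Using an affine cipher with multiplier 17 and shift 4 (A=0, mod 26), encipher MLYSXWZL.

AJWYFONJ

M(12): 17·12+4=208≡0 → A
L(11): 17·11+4=191≡9 → J
Y(24): 17·24+4=412≡22 → W
S(18): 17·18+4=310≡24 → Y
X(23): 17·23+4=395≡5 → F
W(22): 17·22+4=378≡14 → O
Z(25): 17·25+4=429≡13 → N
L(11): 17·11+4=191≡9 → J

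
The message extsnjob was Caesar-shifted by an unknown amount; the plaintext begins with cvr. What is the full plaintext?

From the crib: e(4)−c(2)=2, so the shift is 2.
Subtract 2 from each ciphertext letter:
e(4): 4−2=2 → c
x(23): 23−2=21 → v
t(19): 19−2=17 → r
s(18): 18−2=16 → q
n(13): 13−2=11 → l
j(9): 9−2=7 → h
o(14): 14−2=12 → m
b(1): 1−2=-1≡25 → z

cvrqlhmz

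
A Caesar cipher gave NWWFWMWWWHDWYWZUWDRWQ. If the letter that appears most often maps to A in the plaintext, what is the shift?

The most frequent ciphertext letter is W (appears 10 times).
W is position 22; A is position 0.
Shift = 22.

22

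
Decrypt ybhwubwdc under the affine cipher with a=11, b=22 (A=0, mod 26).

The inverse of 11 mod 26 is 19, since 11·19=209≡1. Apply D(y)=19·(y−22) mod 26:
y(24): 19·(24−22)=38≡12 → m
b(1): 19·(1−22)=-399≡17 → r
h(7): 19·(7−22)=-285≡1 → b
w(22): 19·(22−22)=0 → a
u(20): 19·(20−22)=-38≡14 → o
b(1): 19·(1−22)=-399≡17 → r
w(22): 19·(22−22)=0 → a
d(3): 19·(3−22)=-361≡3 → d
c(2): 19·(2−22)=-380≡10 → k

mrbaoradk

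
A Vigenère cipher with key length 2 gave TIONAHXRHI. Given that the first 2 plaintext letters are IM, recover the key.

LW

Subtract each crib letter from the matching ciphertext letter (mod 26):
T(19)−I(8)=11 → L
I(8)−M(12)=-4≡22 → W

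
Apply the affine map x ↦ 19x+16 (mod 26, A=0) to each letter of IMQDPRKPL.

MKIVPBYPR

I(8): 19·8+16=168≡12 → M
M(12): 19·12+16=244≡10 → K
Q(16): 19·16+16=320≡8 → I
D(3): 19·3+16=73≡21 → V
P(15): 19·15+16=301≡15 → P
R(17): 19·17+16=339≡1 → B
K(10): 19·10+16=206≡24 → Y
P(15): 19·15+16=301≡15 → P
L(11): 19·11+16=225≡17 → R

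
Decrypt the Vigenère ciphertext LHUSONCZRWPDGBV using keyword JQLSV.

Repeat the key across the ciphertext: JQLSVJQLSVJQLSV
L(11)−J(9): 2 → C
H(7)−Q(16): -9≡17 → R
U(20)−L(11): 9 → J
S(18)−S(18): 0 → A
O(14)−V(21): -7≡19 → T
N(13)−J(9): 4 → E
C(2)−Q(16): -14≡12 → M
Z(25)−L(11): 14 → O
R(17)−S(18): -1≡25 → Z
W(22)−V(21): 1 → B
P(15)−J(9): 6 → G
D(3)−Q(16): -13≡13 → N
G(6)−L(11): -5≡21 → V
B(1)−S(18): -17≡9 → J
V(21)−V(21): 0 → A

CRJATEMOZBGNVJA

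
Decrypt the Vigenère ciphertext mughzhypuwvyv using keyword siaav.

Repeat the key across the ciphertext: siaavsiaavsia
m(12)−s(18): -6≡20 → u
u(20)−i(8): 12 → m
g(6)−a(0): 6 → g
h(7)−a(0): 7 → h
z(25)−v(21): 4 → e
h(7)−s(18): -11≡15 → p
y(24)−i(8): 16 → q
p(15)−a(0): 15 → p
u(20)−a(0): 20 → u
w(22)−v(21): 1 → b
v(21)−s(18): 3 → d
y(24)−i(8): 16 → q
v(21)−a(0): 21 → v

umghepqpubdqv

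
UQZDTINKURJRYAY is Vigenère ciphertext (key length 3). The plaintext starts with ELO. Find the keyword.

Subtract each crib letter from the matching ciphertext letter (mod 26):
U(20)−E(4)=16 → Q
Q(16)−L(11)=5 → F
Z(25)−O(14)=11 → L

QFL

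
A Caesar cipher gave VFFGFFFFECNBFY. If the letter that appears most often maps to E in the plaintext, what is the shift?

The most frequent ciphertext letter is F (appears 7 times).
F is position 5; E is position 4.
Shift = 1.

1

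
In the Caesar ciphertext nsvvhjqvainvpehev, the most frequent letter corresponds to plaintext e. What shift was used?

17

The most frequent ciphertext letter is v (appears 5 times).
v is position 21; e is position 4.
Shift = 17.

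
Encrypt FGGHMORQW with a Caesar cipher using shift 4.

F(5): 5+4=9 → J
G(6): 6+4=10 → K
G(6): 6+4=10 → K
H(7): 7+4=11 → L
M(12): 12+4=16 → Q
O(14): 14+4=18 → S
R(17): 17+4=21 → V
Q(16): 16+4=20 → U
W(22): 22+4=26≡0 → A

JKKLQSVUA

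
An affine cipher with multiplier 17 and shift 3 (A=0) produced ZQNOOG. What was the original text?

MNWTTR

The inverse of 17 mod 26 is 23, since 17·23=391≡1. Apply D(y)=23·(y−3) mod 26:
Z(25): 23·(25−3)=506≡12 → M
Q(16): 23·(16−3)=299≡13 → N
N(13): 23·(13−3)=230≡22 → W
O(14): 23·(14−3)=253≡19 → T
O(14): 23·(14−3)=253≡19 → T
G(6): 23·(6−3)=69≡17 → R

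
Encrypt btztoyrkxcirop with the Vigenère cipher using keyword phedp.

qadwdnyoarxyss

Repeat the key across the message: phedpphedpphed
b(1)+p(15): 16 → q
t(19)+h(7): 26≡0 → a
z(25)+e(4): 29≡3 → d
t(19)+d(3): 22 → w
o(14)+p(15): 29≡3 → d
y(24)+p(15): 39≡13 → n
r(17)+h(7): 24 → y
k(10)+e(4): 14 → o
x(23)+d(3): 26≡0 → a
c(2)+p(15): 17 → r
i(8)+p(15): 23 → x
r(17)+h(7): 24 → y
o(14)+e(4): 18 → s
p(15)+d(3): 18 → s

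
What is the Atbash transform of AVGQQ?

ZETJJ

A(0) → Z(25)
V(21) → E(4)
G(6) → T(19)
Q(16) → J(9)
Q(16) → J(9)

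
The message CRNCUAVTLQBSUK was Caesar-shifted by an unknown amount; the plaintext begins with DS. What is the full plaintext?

DSODVBWUMRCTVL

From the crib: C(2)−D(3)=-1≡25, so the shift is 25.
Subtract 25 from each ciphertext letter:
C(2): 2−25=-23≡3 → D
R(17): 17−25=-8≡18 → S
N(13): 13−25=-12≡14 → O
C(2): 2−25=-23≡3 → D
U(20): 20−25=-5≡21 → V
A(0): 0−25=-25≡1 → B
V(21): 21−25=-4≡22 → W
T(19): 19−25=-6≡20 → U
L(11): 11−25=-14≡12 → M
Q(16): 16−25=-9≡17 → R
B(1): 1−25=-24≡2 → C
S(18): 18−25=-7≡19 → T
U(20): 20−25=-5≡21 → V
K(10): 10−25=-15≡11 → L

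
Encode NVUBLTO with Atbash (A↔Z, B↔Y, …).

N(13) → M(12)
V(21) → E(4)
U(20) → F(5)
B(1) → Y(24)
L(11) → O(14)
T(19) → G(6)
O(14) → L(11)

MEFYOGL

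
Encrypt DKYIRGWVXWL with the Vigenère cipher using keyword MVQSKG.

Repeat the key across the message: MVQSKGMVQSK
D(3)+M(12): 15 → P
K(10)+V(21): 31≡5 → F
Y(24)+Q(16): 40≡14 → O
I(8)+S(18): 26≡0 → A
R(17)+K(10): 27≡1 → B
G(6)+G(6): 12 → M
W(22)+M(12): 34≡8 → I
V(21)+V(21): 42≡16 → Q
X(23)+Q(16): 39≡13 → N
W(22)+S(18): 40≡14 → O
L(11)+K(10): 21 → V

PFOABMIQNOV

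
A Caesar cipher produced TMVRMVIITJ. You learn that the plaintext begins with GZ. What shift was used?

From the crib: T(19)−G(6)=13, so the shift is 13.

13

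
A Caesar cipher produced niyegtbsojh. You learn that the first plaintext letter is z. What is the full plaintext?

From the crib: n(13)−z(25)=-12≡14, so the shift is 14.
Subtract 14 from each ciphertext letter:
n(13): 13−14=-1≡25 → z
i(8): 8−14=-6≡20 → u
y(24): 24−14=10 → k
e(4): 4−14=-10≡16 → q
g(6): 6−14=-8≡18 → s
t(19): 19−14=5 → f
b(1): 1−14=-13≡13 → n
s(18): 18−14=4 → e
o(14): 14−14=0 → a
j(9): 9−14=-5≡21 → v
h(7): 7−14=-7≡19 → t

zukqsfneavt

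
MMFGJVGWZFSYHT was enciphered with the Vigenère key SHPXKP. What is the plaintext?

Repeat the key across the ciphertext: SHPXKPSHPXKPSH
M(12)−S(18): -6≡20 → U
M(12)−H(7): 5 → F
F(5)−P(15): -10≡16 → Q
G(6)−X(23): -17≡9 → J
J(9)−K(10): -1≡25 → Z
V(21)−P(15): 6 → G
G(6)−S(18): -12≡14 → O
W(22)−H(7): 15 → P
Z(25)−P(15): 10 → K
F(5)−X(23): -18≡8 → I
S(18)−K(10): 8 → I
Y(24)−P(15): 9 → J
H(7)−S(18): -11≡15 → P
T(19)−H(7): 12 → M

UFQJZGOPKIIJPM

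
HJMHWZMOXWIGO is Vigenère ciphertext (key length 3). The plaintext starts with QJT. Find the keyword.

Subtract each crib letter from the matching ciphertext letter (mod 26):
H(7)−Q(16)=-9≡17 → R
J(9)−J(9)=0 → A
M(12)−T(19)=-7≡19 → T

RAT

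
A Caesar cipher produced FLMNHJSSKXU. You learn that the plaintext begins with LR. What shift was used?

20

From the crib: F(5)−L(11)=-6≡20, so the shift is 20.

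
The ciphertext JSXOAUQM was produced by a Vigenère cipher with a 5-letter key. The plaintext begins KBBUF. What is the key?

ZRWUV

Subtract each crib letter from the matching ciphertext letter (mod 26):
J(9)−K(10)=-1≡25 → Z
S(18)−B(1)=17 → R
X(23)−B(1)=22 → W
O(14)−U(20)=-6≡20 → U
A(0)−F(5)=-5≡21 → V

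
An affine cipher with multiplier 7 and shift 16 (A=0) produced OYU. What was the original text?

The inverse of 7 mod 26 is 15, since 7·15=105≡1. Apply D(y)=15·(y−16) mod 26:
O(14): 15·(14−16)=-30≡22 → W
Y(24): 15·(24−16)=120≡16 → Q
U(20): 15·(20−16)=60≡8 → I

WQI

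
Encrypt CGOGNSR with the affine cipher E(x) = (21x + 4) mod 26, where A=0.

C(2): 21·2+4=46≡20 → U
G(6): 21·6+4=130≡0 → A
O(14): 21·14+4=298≡12 → M
G(6): 21·6+4=130≡0 → A
N(13): 21·13+4=277≡17 → R
S(18): 21·18+4=382≡18 → S
R(17): 21·17+4=361≡23 → X

UAMARSX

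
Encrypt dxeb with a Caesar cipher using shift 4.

hbif

d(3): 3+4=7 → h
x(23): 23+4=27≡1 → b
e(4): 4+4=8 → i
b(1): 1+4=5 → f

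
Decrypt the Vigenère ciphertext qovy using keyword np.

Repeat the key across the ciphertext: npnp
q(16)−n(13): 3 → d
o(14)−p(15): -1≡25 → z
v(21)−n(13): 8 → i
y(24)−p(15): 9 → j

dzij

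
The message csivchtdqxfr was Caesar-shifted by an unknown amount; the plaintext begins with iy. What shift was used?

From the crib: c(2)−i(8)=-6≡20, so the shift is 20.

20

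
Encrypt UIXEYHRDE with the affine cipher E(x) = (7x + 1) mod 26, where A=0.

LFGDNYQWD

U(20): 7·20+1=141≡11 → L
I(8): 7·8+1=57≡5 → F
X(23): 7·23+1=162≡6 → G
E(4): 7·4+1=29≡3 → D
Y(24): 7·24+1=169≡13 → N
H(7): 7·7+1=50≡24 → Y
R(17): 7·17+1=120≡16 → Q
D(3): 7·3+1=22 → W
E(4): 7·4+1=29≡3 → D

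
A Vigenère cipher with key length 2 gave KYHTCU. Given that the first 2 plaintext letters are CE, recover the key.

Subtract each crib letter from the matching ciphertext letter (mod 26):
K(10)−C(2)=8 → I
Y(24)−E(4)=20 → U

IU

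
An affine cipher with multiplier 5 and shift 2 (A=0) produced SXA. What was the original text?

YZK

The inverse of 5 mod 26 is 21, since 5·21=105≡1. Apply D(y)=21·(y−2) mod 26:
S(18): 21·(18−2)=336≡24 → Y
X(23): 21·(23−2)=441≡25 → Z
A(0): 21·(0−2)=-42≡10 → K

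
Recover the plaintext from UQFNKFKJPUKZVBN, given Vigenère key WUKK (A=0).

Repeat the key across the ciphertext: WUKKWUKKWUKKWUK
U(20)−W(22): -2≡24 → Y
Q(16)−U(20): -4≡22 → W
F(5)−K(10): -5≡21 → V
N(13)−K(10): 3 → D
K(10)−W(22): -12≡14 → O
F(5)−U(20): -15≡11 → L
K(10)−K(10): 0 → A
J(9)−K(10): -1≡25 → Z
P(15)−W(22): -7≡19 → T
U(20)−U(20): 0 → A
K(10)−K(10): 0 → A
Z(25)−K(10): 15 → P
V(21)−W(22): -1≡25 → Z
B(1)−U(20): -19≡7 → H
N(13)−K(10): 3 → D

YWVDOLAZTAAPZHD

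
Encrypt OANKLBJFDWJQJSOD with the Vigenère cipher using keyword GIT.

UIGQTUPNWCRJPAHJ

Repeat the key across the message: GITGITGITGITGITG
O(14)+G(6): 20 → U
A(0)+I(8): 8 → I
N(13)+T(19): 32≡6 → G
K(10)+G(6): 16 → Q
L(11)+I(8): 19 → T
B(1)+T(19): 20 → U
J(9)+G(6): 15 → P
F(5)+I(8): 13 → N
D(3)+T(19): 22 → W
W(22)+G(6): 28≡2 → C
J(9)+I(8): 17 → R
Q(16)+T(19): 35≡9 → J
J(9)+G(6): 15 → P
S(18)+I(8): 26≡0 → A
O(14)+T(19): 33≡7 → H
D(3)+G(6): 9 → J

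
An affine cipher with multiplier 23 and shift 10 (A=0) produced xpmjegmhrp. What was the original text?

nhijckibph

The inverse of 23 mod 26 is 17, since 23·17=391≡1. Apply D(y)=17·(y−10) mod 26:
x(23): 17·(23−10)=221≡13 → n
p(15): 17·(15−10)=85≡7 → h
m(12): 17·(12−10)=34≡8 → i
j(9): 17·(9−10)=-17≡9 → j
e(4): 17·(4−10)=-102≡2 → c
g(6): 17·(6−10)=-68≡10 → k
m(12): 17·(12−10)=34≡8 → i
h(7): 17·(7−10)=-51≡1 → b
r(17): 17·(17−10)=119≡15 → p
p(15): 17·(15−10)=85≡7 → h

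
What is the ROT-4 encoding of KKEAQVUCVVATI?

K(10): 10+4=14 → O
K(10): 10+4=14 → O
E(4): 4+4=8 → I
A(0): 0+4=4 → E
Q(16): 16+4=20 → U
V(21): 21+4=25 → Z
U(20): 20+4=24 → Y
C(2): 2+4=6 → G
V(21): 21+4=25 → Z
V(21): 21+4=25 → Z
A(0): 0+4=4 → E
T(19): 19+4=23 → X
I(8): 8+4=12 → M

OOIEUZYGZZEXM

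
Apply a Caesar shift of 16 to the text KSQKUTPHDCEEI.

AIGAKJFXTSUUY

K(10): 10+16=26≡0 → A
S(18): 18+16=34≡8 → I
Q(16): 16+16=32≡6 → G
K(10): 10+16=26≡0 → A
U(20): 20+16=36≡10 → K
T(19): 19+16=35≡9 → J
P(15): 15+16=31≡5 → F
H(7): 7+16=23 → X
D(3): 3+16=19 → T
C(2): 2+16=18 → S
E(4): 4+16=20 → U
E(4): 4+16=20 → U
I(8): 8+16=24 → Y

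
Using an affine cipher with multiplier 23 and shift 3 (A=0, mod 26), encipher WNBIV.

PQAFS

W(22): 23·22+3=509≡15 → P
N(13): 23·13+3=302≡16 → Q
B(1): 23·1+3=26≡0 → A
I(8): 23·8+3=187≡5 → F
V(21): 23·21+3=486≡18 → S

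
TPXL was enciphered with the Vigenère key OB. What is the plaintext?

FOJK

Repeat the key across the ciphertext: OBOB
T(19)−O(14): 5 → F
P(15)−B(1): 14 → O
X(23)−O(14): 9 → J
L(11)−B(1): 10 → K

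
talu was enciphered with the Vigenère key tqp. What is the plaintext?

Repeat the key across the ciphertext: tqpt
t(19)−t(19): 0 → a
a(0)−q(16): -16≡10 → k
l(11)−p(15): -4≡22 → w
u(20)−t(19): 1 → b

akwb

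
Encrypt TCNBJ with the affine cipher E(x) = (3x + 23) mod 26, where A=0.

CDKAY

T(19): 3·19+23=80≡2 → C
C(2): 3·2+23=29≡3 → D
N(13): 3·13+23=62≡10 → K
B(1): 3·1+23=26≡0 → A
J(9): 3·9+23=50≡24 → Y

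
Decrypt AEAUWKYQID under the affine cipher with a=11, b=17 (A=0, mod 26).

The inverse of 11 mod 26 is 19, since 11·19=209≡1. Apply D(y)=19·(y−17) mod 26:
A(0): 19·(0−17)=-323≡15 → P
E(4): 19·(4−17)=-247≡13 → N
A(0): 19·(0−17)=-323≡15 → P
U(20): 19·(20−17)=57≡5 → F
W(22): 19·(22−17)=95≡17 → R
K(10): 19·(10−17)=-133≡23 → X
Y(24): 19·(24−17)=133≡3 → D
Q(16): 19·(16−17)=-19≡7 → H
I(8): 19·(8−17)=-171≡11 → L
D(3): 19·(3−17)=-266≡20 → U

PNPFRXDHLU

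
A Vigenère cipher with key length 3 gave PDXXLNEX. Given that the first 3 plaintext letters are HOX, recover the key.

Subtract each crib letter from the matching ciphertext letter (mod 26):
P(15)−H(7)=8 → I
D(3)−O(14)=-11≡15 → P
X(23)−X(23)=0 → A

IPA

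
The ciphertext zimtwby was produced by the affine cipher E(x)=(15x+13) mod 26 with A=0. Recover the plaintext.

The inverse of 15 mod 26 is 7, since 15·7=105≡1. Apply D(y)=7·(y−13) mod 26:
z(25): 7·(25−13)=84≡6 → g
i(8): 7·(8−13)=-35≡17 → r
m(12): 7·(12−13)=-7≡19 → t
t(19): 7·(19−13)=42≡16 → q
w(22): 7·(22−13)=63≡11 → l
b(1): 7·(1−13)=-84≡20 → u
y(24): 7·(24−13)=77≡25 → z

grtqluz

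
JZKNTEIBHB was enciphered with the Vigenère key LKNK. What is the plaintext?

Repeat the key across the ciphertext: LKNKLKNKLK
J(9)−L(11): -2≡24 → Y
Z(25)−K(10): 15 → P
K(10)−N(13): -3≡23 → X
N(13)−K(10): 3 → D
T(19)−L(11): 8 → I
E(4)−K(10): -6≡20 → U
I(8)−N(13): -5≡21 → V
B(1)−K(10): -9≡17 → R
H(7)−L(11): -4≡22 → W
B(1)−K(10): -9≡17 → R

YPXDIUVRWR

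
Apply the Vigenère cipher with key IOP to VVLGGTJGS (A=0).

DJAOUIRUH

Repeat the key across the message: IOPIOPIOP
V(21)+I(8): 29≡3 → D
V(21)+O(14): 35≡9 → J
L(11)+P(15): 26≡0 → A
G(6)+I(8): 14 → O
G(6)+O(14): 20 → U
T(19)+P(15): 34≡8 → I
J(9)+I(8): 17 → R
G(6)+O(14): 20 → U
S(18)+P(15): 33≡7 → H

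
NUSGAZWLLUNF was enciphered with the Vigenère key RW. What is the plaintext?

Repeat the key across the ciphertext: RWRWRWRWRWRW
N(13)−R(17): -4≡22 → W
U(20)−W(22): -2≡24 → Y
S(18)−R(17): 1 → B
G(6)−W(22): -16≡10 → K
A(0)−R(17): -17≡9 → J
Z(25)−W(22): 3 → D
W(22)−R(17): 5 → F
L(11)−W(22): -11≡15 → P
L(11)−R(17): -6≡20 → U
U(20)−W(22): -2≡24 → Y
N(13)−R(17): -4≡22 → W
F(5)−W(22): -17≡9 → J

WYBKJDFPUYWJ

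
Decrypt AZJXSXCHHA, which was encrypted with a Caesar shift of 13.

NMWKFKPUUN

A(0): 0−13=-13≡13 → N
Z(25): 25−13=12 → M
J(9): 9−13=-4≡22 → W
X(23): 23−13=10 → K
S(18): 18−13=5 → F
X(23): 23−13=10 → K
C(2): 2−13=-11≡15 → P
H(7): 7−13=-6≡20 → U
H(7): 7−13=-6≡20 → U
A(0): 0−13=-13≡13 → N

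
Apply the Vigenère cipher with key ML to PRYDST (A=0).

BCKOEE

Repeat the key across the message: MLMLML
P(15)+M(12): 27≡1 → B
R(17)+L(11): 28≡2 → C
Y(24)+M(12): 36≡10 → K
D(3)+L(11): 14 → O
S(18)+M(12): 30≡4 → E
T(19)+L(11): 30≡4 → E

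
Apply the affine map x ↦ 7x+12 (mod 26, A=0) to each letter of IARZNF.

QMBFZV

I(8): 7·8+12=68≡16 → Q
A(0): 7·0+12=12 → M
R(17): 7·17+12=131≡1 → B
Z(25): 7·25+12=187≡5 → F
N(13): 7·13+12=103≡25 → Z
F(5): 7·5+12=47≡21 → V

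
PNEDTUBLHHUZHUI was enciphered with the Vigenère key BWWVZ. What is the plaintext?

ORIIUTFPMITDLZJ

Repeat the key across the ciphertext: BWWVZBWWVZBWWVZ
P(15)−B(1): 14 → O
N(13)−W(22): -9≡17 → R
E(4)−W(22): -18≡8 → I
D(3)−V(21): -18≡8 → I
T(19)−Z(25): -6≡20 → U
U(20)−B(1): 19 → T
B(1)−W(22): -21≡5 → F
L(11)−W(22): -11≡15 → P
H(7)−V(21): -14≡12 → M
H(7)−Z(25): -18≡8 → I
U(20)−B(1): 19 → T
Z(25)−W(22): 3 → D
H(7)−W(22): -15≡11 → L
U(20)−V(21): -1≡25 → Z
I(8)−Z(25): -17≡9 → J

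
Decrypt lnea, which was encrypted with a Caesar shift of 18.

tvmi

l(11): 11−18=-7≡19 → t
n(13): 13−18=-5≡21 → v
e(4): 4−18=-14≡12 → m
a(0): 0−18=-18≡8 → i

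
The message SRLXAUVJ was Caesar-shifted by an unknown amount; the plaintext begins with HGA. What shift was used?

11

From the crib: S(18)−H(7)=11, so the shift is 11.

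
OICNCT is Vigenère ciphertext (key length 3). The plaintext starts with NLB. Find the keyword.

Subtract each crib letter from the matching ciphertext letter (mod 26):
O(14)−N(13)=1 → B
I(8)−L(11)=-3≡23 → X
C(2)−B(1)=1 → B

BXB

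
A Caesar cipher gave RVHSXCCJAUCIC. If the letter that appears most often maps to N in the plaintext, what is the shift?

15

The most frequent ciphertext letter is C (appears 4 times).
C is position 2; N is position 13.
Shift = -11≡15.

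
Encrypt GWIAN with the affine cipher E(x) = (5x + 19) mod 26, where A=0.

XZHTG

G(6): 5·6+19=49≡23 → X
W(22): 5·22+19=129≡25 → Z
I(8): 5·8+19=59≡7 → H
A(0): 5·0+19=19 → T
N(13): 5·13+19=84≡6 → G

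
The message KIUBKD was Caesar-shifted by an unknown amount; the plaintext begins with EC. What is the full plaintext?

From the crib: K(10)−E(4)=6, so the shift is 6.
Subtract 6 from each ciphertext letter:
K(10): 10−6=4 → E
I(8): 8−6=2 → C
U(20): 20−6=14 → O
B(1): 1−6=-5≡21 → V
K(10): 10−6=4 → E
D(3): 3−6=-3≡23 → X

ECOVEX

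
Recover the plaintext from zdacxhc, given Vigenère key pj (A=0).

Repeat the key across the ciphertext: pjpjpjp
z(25)−p(15): 10 → k
d(3)−j(9): -6≡20 → u
a(0)−p(15): -15≡11 → l
c(2)−j(9): -7≡19 → t
x(23)−p(15): 8 → i
h(7)−j(9): -2≡24 → y
c(2)−p(15): -13≡13 → n

kultiyn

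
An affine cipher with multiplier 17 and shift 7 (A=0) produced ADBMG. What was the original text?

The inverse of 17 mod 26 is 23, since 17·23=391≡1. Apply D(y)=23·(y−7) mod 26:
A(0): 23·(0−7)=-161≡21 → V
D(3): 23·(3−7)=-92≡12 → M
B(1): 23·(1−7)=-138≡18 → S
M(12): 23·(12−7)=115≡11 → L
G(6): 23·(6−7)=-23≡3 → D

VMSLD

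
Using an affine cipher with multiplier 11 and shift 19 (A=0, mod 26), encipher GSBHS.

G(6): 11·6+19=85≡7 → H
S(18): 11·18+19=217≡9 → J
B(1): 11·1+19=30≡4 → E
H(7): 11·7+19=96≡18 → S
S(18): 11·18+19=217≡9 → J

HJESJ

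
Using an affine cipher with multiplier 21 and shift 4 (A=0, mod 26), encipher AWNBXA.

EYRZTE

A(0): 21·0+4=4 → E
W(22): 21·22+4=466≡24 → Y
N(13): 21·13+4=277≡17 → R
B(1): 21·1+4=25 → Z
X(23): 21·23+4=487≡19 → T
A(0): 21·0+4=4 → E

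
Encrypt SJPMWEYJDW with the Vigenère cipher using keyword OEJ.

GNYAANMNMK

Repeat the key across the message: OEJOEJOEJO
S(18)+O(14): 32≡6 → G
J(9)+E(4): 13 → N
P(15)+J(9): 24 → Y
M(12)+O(14): 26≡0 → A
W(22)+E(4): 26≡0 → A
E(4)+J(9): 13 → N
Y(24)+O(14): 38≡12 → M
J(9)+E(4): 13 → N
D(3)+J(9): 12 → M
W(22)+O(14): 36≡10 → K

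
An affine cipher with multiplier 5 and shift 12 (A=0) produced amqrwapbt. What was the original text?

The inverse of 5 mod 26 is 21, since 5·21=105≡1. Apply D(y)=21·(y−12) mod 26:
a(0): 21·(0−12)=-252≡8 → i
m(12): 21·(12−12)=0 → a
q(16): 21·(16−12)=84≡6 → g
r(17): 21·(17−12)=105≡1 → b
w(22): 21·(22−12)=210≡2 → c
a(0): 21·(0−12)=-252≡8 → i
p(15): 21·(15−12)=63≡11 → l
b(1): 21·(1−12)=-231≡3 → d
t(19): 21·(19−12)=147≡17 → r

iagbcildr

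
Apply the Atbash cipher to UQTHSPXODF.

FJGSHKCLWU

U(20) → F(5)
Q(16) → J(9)
T(19) → G(6)
H(7) → S(18)
S(18) → H(7)
P(15) → K(10)
X(23) → C(2)
O(14) → L(11)
D(3) → W(22)
F(5) → U(20)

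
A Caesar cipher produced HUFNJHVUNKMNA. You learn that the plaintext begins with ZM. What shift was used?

8

From the crib: H(7)−Z(25)=-18≡8, so the shift is 8.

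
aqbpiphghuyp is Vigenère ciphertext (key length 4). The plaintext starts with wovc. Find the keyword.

Subtract each crib letter from the matching ciphertext letter (mod 26):
a(0)−w(22)=-22≡4 → e
q(16)−o(14)=2 → c
b(1)−v(21)=-20≡6 → g
p(15)−c(2)=13 → n

ecgn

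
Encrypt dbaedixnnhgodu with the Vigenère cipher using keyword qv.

Repeat the key across the message: qvqvqvqvqvqvqv
d(3)+q(16): 19 → t
b(1)+v(21): 22 → w
a(0)+q(16): 16 → q
e(4)+v(21): 25 → z
d(3)+q(16): 19 → t
i(8)+v(21): 29≡3 → d
x(23)+q(16): 39≡13 → n
n(13)+v(21): 34≡8 → i
n(13)+q(16): 29≡3 → d
h(7)+v(21): 28≡2 → c
g(6)+q(16): 22 → w
o(14)+v(21): 35≡9 → j
d(3)+q(16): 19 → t
u(20)+v(21): 41≡15 → p

twqztdnidcwjtp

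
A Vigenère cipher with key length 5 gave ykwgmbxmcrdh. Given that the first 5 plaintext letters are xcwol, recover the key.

Subtract each crib letter from the matching ciphertext letter (mod 26):
y(24)−x(23)=1 → b
k(10)−c(2)=8 → i
w(22)−w(22)=0 → a
g(6)−o(14)=-8≡18 → s
m(12)−l(11)=1 → b

biasb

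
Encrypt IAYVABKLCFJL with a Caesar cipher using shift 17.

ZRPMRSBCTWAC

I(8): 8+17=25 → Z
A(0): 0+17=17 → R
Y(24): 24+17=41≡15 → P
V(21): 21+17=38≡12 → M
A(0): 0+17=17 → R
B(1): 1+17=18 → S
K(10): 10+17=27≡1 → B
L(11): 11+17=28≡2 → C
C(2): 2+17=19 → T
F(5): 5+17=22 → W
J(9): 9+17=26≡0 → A
L(11): 11+17=28≡2 → C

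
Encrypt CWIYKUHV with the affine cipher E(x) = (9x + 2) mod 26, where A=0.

C(2): 9·2+2=20 → U
W(22): 9·22+2=200≡18 → S
I(8): 9·8+2=74≡22 → W
Y(24): 9·24+2=218≡10 → K
K(10): 9·10+2=92≡14 → O
U(20): 9·20+2=182≡0 → A
H(7): 9·7+2=65≡13 → N
V(21): 9·21+2=191≡9 → J

USWKOANJ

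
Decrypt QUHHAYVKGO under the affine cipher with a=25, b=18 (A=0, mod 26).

CYLLSUXIME

The inverse of 25 mod 26 is 25, since 25·25=625≡1. Apply D(y)=25·(y−18) mod 26:
Q(16): 25·(16−18)=-50≡2 → C
U(20): 25·(20−18)=50≡24 → Y
H(7): 25·(7−18)=-275≡11 → L
H(7): 25·(7−18)=-275≡11 → L
A(0): 25·(0−18)=-450≡18 → S
Y(24): 25·(24−18)=150≡20 → U
V(21): 25·(21−18)=75≡23 → X
K(10): 25·(10−18)=-200≡8 → I
G(6): 25·(6−18)=-300≡12 → M
O(14): 25·(14−18)=-100≡4 → E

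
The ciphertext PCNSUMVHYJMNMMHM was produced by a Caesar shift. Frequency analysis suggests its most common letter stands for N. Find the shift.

25

The most frequent ciphertext letter is M (appears 5 times).
M is position 12; N is position 13.
Shift = -1≡25.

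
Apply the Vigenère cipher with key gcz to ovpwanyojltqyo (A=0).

uxoccmeqirvpeq

Repeat the key across the message: gczgczgczgczgc
o(14)+g(6): 20 → u
v(21)+c(2): 23 → x
p(15)+z(25): 40≡14 → o
w(22)+g(6): 28≡2 → c
a(0)+c(2): 2 → c
n(13)+z(25): 38≡12 → m
y(24)+g(6): 30≡4 → e
o(14)+c(2): 16 → q
j(9)+z(25): 34≡8 → i
l(11)+g(6): 17 → r
t(19)+c(2): 21 → v
q(16)+z(25): 41≡15 → p
y(24)+g(6): 30≡4 → e
o(14)+c(2): 16 → q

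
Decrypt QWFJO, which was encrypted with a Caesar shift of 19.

XDMQV

Q(16): 16−19=-3≡23 → X
W(22): 22−19=3 → D
F(5): 5−19=-14≡12 → M
J(9): 9−19=-10≡16 → Q
O(14): 14−19=-5≡21 → V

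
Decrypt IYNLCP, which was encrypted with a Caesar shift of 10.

I(8): 8−10=-2≡24 → Y
Y(24): 24−10=14 → O
N(13): 13−10=3 → D
L(11): 11−10=1 → B
C(2): 2−10=-8≡18 → S
P(15): 15−10=5 → F

YODBSF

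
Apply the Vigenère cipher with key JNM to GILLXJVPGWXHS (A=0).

Repeat the key across the message: JNMJNMJNMJNMJ
G(6)+J(9): 15 → P
I(8)+N(13): 21 → V
L(11)+M(12): 23 → X
L(11)+J(9): 20 → U
X(23)+N(13): 36≡10 → K
J(9)+M(12): 21 → V
V(21)+J(9): 30≡4 → E
P(15)+N(13): 28≡2 → C
G(6)+M(12): 18 → S
W(22)+J(9): 31≡5 → F
X(23)+N(13): 36≡10 → K
H(7)+M(12): 19 → T
S(18)+J(9): 27≡1 → B

PVXUKVECSFKTB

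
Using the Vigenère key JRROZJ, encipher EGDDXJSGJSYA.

Repeat the key across the message: JRROZJJRROZJ
E(4)+J(9): 13 → N
G(6)+R(17): 23 → X
D(3)+R(17): 20 → U
D(3)+O(14): 17 → R
X(23)+Z(25): 48≡22 → W
J(9)+J(9): 18 → S
S(18)+J(9): 27≡1 → B
G(6)+R(17): 23 → X
J(9)+R(17): 26≡0 → A
S(18)+O(14): 32≡6 → G
Y(24)+Z(25): 49≡23 → X
A(0)+J(9): 9 → J

NXURWSBXAGXJ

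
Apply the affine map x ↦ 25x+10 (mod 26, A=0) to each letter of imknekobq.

cyaxgawju

i(8): 25·8+10=210≡2 → c
m(12): 25·12+10=310≡24 → y
k(10): 25·10+10=260≡0 → a
n(13): 25·13+10=335≡23 → x
e(4): 25·4+10=110≡6 → g
k(10): 25·10+10=260≡0 → a
o(14): 25·14+10=360≡22 → w
b(1): 25·1+10=35≡9 → j
q(16): 25·16+10=410≡20 → u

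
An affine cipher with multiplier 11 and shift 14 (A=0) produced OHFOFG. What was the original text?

The inverse of 11 mod 26 is 19, since 11·19=209≡1. Apply D(y)=19·(y−14) mod 26:
O(14): 19·(14−14)=0 → A
H(7): 19·(7−14)=-133≡23 → X
F(5): 19·(5−14)=-171≡11 → L
O(14): 19·(14−14)=0 → A
F(5): 19·(5−14)=-171≡11 → L
G(6): 19·(6−14)=-152≡4 → E

AXLALE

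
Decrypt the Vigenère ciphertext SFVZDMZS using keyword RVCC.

BKTXMRXQ

Repeat the key across the ciphertext: RVCCRVCC
S(18)−R(17): 1 → B
F(5)−V(21): -16≡10 → K
V(21)−C(2): 19 → T
Z(25)−C(2): 23 → X
D(3)−R(17): -14≡12 → M
M(12)−V(21): -9≡17 → R
Z(25)−C(2): 23 → X
S(18)−C(2): 16 → Q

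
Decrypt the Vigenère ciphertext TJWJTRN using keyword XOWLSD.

Repeat the key across the ciphertext: XOWLSDX
T(19)−X(23): -4≡22 → W
J(9)−O(14): -5≡21 → V
W(22)−W(22): 0 → A
J(9)−L(11): -2≡24 → Y
T(19)−S(18): 1 → B
R(17)−D(3): 14 → O
N(13)−X(23): -10≡16 → Q

WVAYBOQ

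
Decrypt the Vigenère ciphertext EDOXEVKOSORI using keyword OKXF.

QTRSQLNJEEUD

Repeat the key across the ciphertext: OKXFOKXFOKXF
E(4)−O(14): -10≡16 → Q
D(3)−K(10): -7≡19 → T
O(14)−X(23): -9≡17 → R
X(23)−F(5): 18 → S
E(4)−O(14): -10≡16 → Q
V(21)−K(10): 11 → L
K(10)−X(23): -13≡13 → N
O(14)−F(5): 9 → J
S(18)−O(14): 4 → E
O(14)−K(10): 4 → E
R(17)−X(23): -6≡20 → U
I(8)−F(5): 3 → D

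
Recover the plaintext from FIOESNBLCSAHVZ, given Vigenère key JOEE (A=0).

WUKAJZXHTEWDML

Repeat the key across the ciphertext: JOEEJOEEJOEEJO
F(5)−J(9): -4≡22 → W
I(8)−O(14): -6≡20 → U
O(14)−E(4): 10 → K
E(4)−E(4): 0 → A
S(18)−J(9): 9 → J
N(13)−O(14): -1≡25 → Z
B(1)−E(4): -3≡23 → X
L(11)−E(4): 7 → H
C(2)−J(9): -7≡19 → T
S(18)−O(14): 4 → E
A(0)−E(4): -4≡22 → W
H(7)−E(4): 3 → D
V(21)−J(9): 12 → M
Z(25)−O(14): 11 → L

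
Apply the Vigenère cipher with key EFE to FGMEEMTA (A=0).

Repeat the key across the message: EFEEFEEF
F(5)+E(4): 9 → J
G(6)+F(5): 11 → L
M(12)+E(4): 16 → Q
E(4)+E(4): 8 → I
E(4)+F(5): 9 → J
M(12)+E(4): 16 → Q
T(19)+E(4): 23 → X
A(0)+F(5): 5 → F

JLQIJQXF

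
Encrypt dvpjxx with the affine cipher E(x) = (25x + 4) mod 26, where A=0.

bjpvhh

d(3): 25·3+4=79≡1 → b
v(21): 25·21+4=529≡9 → j
p(15): 25·15+4=379≡15 → p
j(9): 25·9+4=229≡21 → v
x(23): 25·23+4=579≡7 → h
x(23): 25·23+4=579≡7 → h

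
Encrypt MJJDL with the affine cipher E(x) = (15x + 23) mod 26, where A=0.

VCCQG

M(12): 15·12+23=203≡21 → V
J(9): 15·9+23=158≡2 → C
J(9): 15·9+23=158≡2 → C
D(3): 15·3+23=68≡16 → Q
L(11): 15·11+23=188≡6 → G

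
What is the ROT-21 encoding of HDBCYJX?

CYWXTES

H(7): 7+21=28≡2 → C
D(3): 3+21=24 → Y
B(1): 1+21=22 → W
C(2): 2+21=23 → X
Y(24): 24+21=45≡19 → T
J(9): 9+21=30≡4 → E
X(23): 23+21=44≡18 → S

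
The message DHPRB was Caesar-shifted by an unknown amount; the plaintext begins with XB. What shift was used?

6

From the crib: D(3)−X(23)=-20≡6, so the shift is 6.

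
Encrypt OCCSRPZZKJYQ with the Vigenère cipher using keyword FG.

TIHYWVEFPPDW

Repeat the key across the message: FGFGFGFGFGFG
O(14)+F(5): 19 → T
C(2)+G(6): 8 → I
C(2)+F(5): 7 → H
S(18)+G(6): 24 → Y
R(17)+F(5): 22 → W
P(15)+G(6): 21 → V
Z(25)+F(5): 30≡4 → E
Z(25)+G(6): 31≡5 → F
K(10)+F(5): 15 → P
J(9)+G(6): 15 → P
Y(24)+F(5): 29≡3 → D
Q(16)+G(6): 22 → W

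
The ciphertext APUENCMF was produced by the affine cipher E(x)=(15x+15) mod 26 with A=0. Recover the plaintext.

ZAJBMNFI

The inverse of 15 mod 26 is 7, since 15·7=105≡1. Apply D(y)=7·(y−15) mod 26:
A(0): 7·(0−15)=-105≡25 → Z
P(15): 7·(15−15)=0 → A
U(20): 7·(20−15)=35≡9 → J
E(4): 7·(4−15)=-77≡1 → B
N(13): 7·(13−15)=-14≡12 → M
C(2): 7·(2−15)=-91≡13 → N
M(12): 7·(12−15)=-21≡5 → F
F(5): 7·(5−15)=-70≡8 → I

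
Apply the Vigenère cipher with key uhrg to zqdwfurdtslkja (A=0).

Repeat the key across the message: uhrguhrguhrguh
z(25)+u(20): 45≡19 → t
q(16)+h(7): 23 → x
d(3)+r(17): 20 → u
w(22)+g(6): 28≡2 → c
f(5)+u(20): 25 → z
u(20)+h(7): 27≡1 → b
r(17)+r(17): 34≡8 → i
d(3)+g(6): 9 → j
t(19)+u(20): 39≡13 → n
s(18)+h(7): 25 → z
l(11)+r(17): 28≡2 → c
k(10)+g(6): 16 → q
j(9)+u(20): 29≡3 → d
a(0)+h(7): 7 → h

txuczbijnzcqdh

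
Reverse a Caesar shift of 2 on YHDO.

Y(24): 24−2=22 → W
H(7): 7−2=5 → F
D(3): 3−2=1 → B
O(14): 14−2=12 → M

WFBM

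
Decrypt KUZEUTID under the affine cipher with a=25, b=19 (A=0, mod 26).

JZUPZALQ

The inverse of 25 mod 26 is 25, since 25·25=625≡1. Apply D(y)=25·(y−19) mod 26:
K(10): 25·(10−19)=-225≡9 → J
U(20): 25·(20−19)=25 → Z
Z(25): 25·(25−19)=150≡20 → U
E(4): 25·(4−19)=-375≡15 → P
U(20): 25·(20−19)=25 → Z
T(19): 25·(19−19)=0 → A
I(8): 25·(8−19)=-275≡11 → L
D(3): 25·(3−19)=-400≡16 → Q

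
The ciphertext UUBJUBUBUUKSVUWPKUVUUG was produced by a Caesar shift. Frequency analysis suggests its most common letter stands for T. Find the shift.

1

The most frequent ciphertext letter is U (appears 10 times).
U is position 20; T is position 19.
Shift = 1.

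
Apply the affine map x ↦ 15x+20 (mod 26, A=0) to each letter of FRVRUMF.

F(5): 15·5+20=95≡17 → R
R(17): 15·17+20=275≡15 → P
V(21): 15·21+20=335≡23 → X
R(17): 15·17+20=275≡15 → P
U(20): 15·20+20=320≡8 → I
M(12): 15·12+20=200≡18 → S
F(5): 15·5+20=95≡17 → R

RPXPISR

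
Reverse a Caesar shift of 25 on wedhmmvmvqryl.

w(22): 22−25=-3≡23 → x
e(4): 4−25=-21≡5 → f
d(3): 3−25=-22≡4 → e
h(7): 7−25=-18≡8 → i
m(12): 12−25=-13≡13 → n
m(12): 12−25=-13≡13 → n
v(21): 21−25=-4≡22 → w
m(12): 12−25=-13≡13 → n
v(21): 21−25=-4≡22 → w
q(16): 16−25=-9≡17 → r
r(17): 17−25=-8≡18 → s
y(24): 24−25=-1≡25 → z
l(11): 11−25=-14≡12 → m

xfeinnwnwrszm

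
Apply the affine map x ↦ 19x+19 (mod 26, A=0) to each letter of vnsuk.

v(21): 19·21+19=418≡2 → c
n(13): 19·13+19=266≡6 → g
s(18): 19·18+19=361≡23 → x
u(20): 19·20+19=399≡9 → j
k(10): 19·10+19=209≡1 → b

cgxjb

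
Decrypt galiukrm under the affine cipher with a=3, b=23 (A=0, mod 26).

dbwvznyf

The inverse of 3 mod 26 is 9, since 3·9=27≡1. Apply D(y)=9·(y−23) mod 26:
g(6): 9·(6−23)=-153≡3 → d
a(0): 9·(0−23)=-207≡1 → b
l(11): 9·(11−23)=-108≡22 → w
i(8): 9·(8−23)=-135≡21 → v
u(20): 9·(20−23)=-27≡25 → z
k(10): 9·(10−23)=-117≡13 → n
r(17): 9·(17−23)=-54≡24 → y
m(12): 9·(12−23)=-99≡5 → f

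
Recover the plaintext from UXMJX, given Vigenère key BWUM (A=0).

TBSXW

Repeat the key across the ciphertext: BWUMB
U(20)−B(1): 19 → T
X(23)−W(22): 1 → B
M(12)−U(20): -8≡18 → S
J(9)−M(12): -3≡23 → X
X(23)−B(1): 22 → W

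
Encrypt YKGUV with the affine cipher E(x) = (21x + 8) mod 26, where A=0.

Y(24): 21·24+8=512≡18 → S
K(10): 21·10+8=218≡10 → K
G(6): 21·6+8=134≡4 → E
U(20): 21·20+8=428≡12 → M
V(21): 21·21+8=449≡7 → H

SKEMH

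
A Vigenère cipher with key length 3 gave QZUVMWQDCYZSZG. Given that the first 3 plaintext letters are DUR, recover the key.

Subtract each crib letter from the matching ciphertext letter (mod 26):
Q(16)−D(3)=13 → N
Z(25)−U(20)=5 → F
U(20)−R(17)=3 → D

NFD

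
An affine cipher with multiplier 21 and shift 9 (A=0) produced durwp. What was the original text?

The inverse of 21 mod 26 is 5, since 21·5=105≡1. Apply D(y)=5·(y−9) mod 26:
d(3): 5·(3−9)=-30≡22 → w
u(20): 5·(20−9)=55≡3 → d
r(17): 5·(17−9)=40≡14 → o
w(22): 5·(22−9)=65≡13 → n
p(15): 5·(15−9)=30≡4 → e

wdone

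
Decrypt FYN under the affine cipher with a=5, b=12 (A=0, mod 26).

The inverse of 5 mod 26 is 21, since 5·21=105≡1. Apply D(y)=21·(y−12) mod 26:
F(5): 21·(5−12)=-147≡9 → J
Y(24): 21·(24−12)=252≡18 → S
N(13): 21·(13−12)=21 → V

JSV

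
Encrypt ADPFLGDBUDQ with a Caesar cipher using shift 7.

A(0): 0+7=7 → H
D(3): 3+7=10 → K
P(15): 15+7=22 → W
F(5): 5+7=12 → M
L(11): 11+7=18 → S
G(6): 6+7=13 → N
D(3): 3+7=10 → K
B(1): 1+7=8 → I
U(20): 20+7=27≡1 → B
D(3): 3+7=10 → K
Q(16): 16+7=23 → X

HKWMSNKIBKX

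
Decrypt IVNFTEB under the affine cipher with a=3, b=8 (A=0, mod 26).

ANTZVQP

The inverse of 3 mod 26 is 9, since 3·9=27≡1. Apply D(y)=9·(y−8) mod 26:
I(8): 9·(8−8)=0 → A
V(21): 9·(21−8)=117≡13 → N
N(13): 9·(13−8)=45≡19 → T
F(5): 9·(5−8)=-27≡25 → Z
T(19): 9·(19−8)=99≡21 → V
E(4): 9·(4−8)=-36≡16 → Q
B(1): 9·(1−8)=-63≡15 → P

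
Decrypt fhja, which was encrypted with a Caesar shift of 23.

ikmd

f(5): 5−23=-18≡8 → i
h(7): 7−23=-16≡10 → k
j(9): 9−23=-14≡12 → m
a(0): 0−23=-23≡3 → d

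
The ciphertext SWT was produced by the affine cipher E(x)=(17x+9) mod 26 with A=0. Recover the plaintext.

ZNW

The inverse of 17 mod 26 is 23, since 17·23=391≡1. Apply D(y)=23·(y−9) mod 26:
S(18): 23·(18−9)=207≡25 → Z
W(22): 23·(22−9)=299≡13 → N
T(19): 23·(19−9)=230≡22 → W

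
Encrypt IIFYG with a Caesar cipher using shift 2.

I(8): 8+2=10 → K
I(8): 8+2=10 → K
F(5): 5+2=7 → H
Y(24): 24+2=26≡0 → A
G(6): 6+2=8 → I

KKHAI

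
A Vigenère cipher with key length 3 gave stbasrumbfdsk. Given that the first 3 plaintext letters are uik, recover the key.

ylr

Subtract each crib letter from the matching ciphertext letter (mod 26):
s(18)−u(20)=-2≡24 → y
t(19)−i(8)=11 → l
b(1)−k(10)=-9≡17 → r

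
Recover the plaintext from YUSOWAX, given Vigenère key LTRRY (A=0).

NBBXYPE

Repeat the key across the ciphertext: LTRRYLT
Y(24)−L(11): 13 → N
U(20)−T(19): 1 → B
S(18)−R(17): 1 → B
O(14)−R(17): -3≡23 → X
W(22)−Y(24): -2≡24 → Y
A(0)−L(11): -11≡15 → P
X(23)−T(19): 4 → E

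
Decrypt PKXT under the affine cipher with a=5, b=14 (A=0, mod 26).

VUHB

The inverse of 5 mod 26 is 21, since 5·21=105≡1. Apply D(y)=21·(y−14) mod 26:
P(15): 21·(15−14)=21 → V
K(10): 21·(10−14)=-84≡20 → U
X(23): 21·(23−14)=189≡7 → H
T(19): 21·(19−14)=105≡1 → B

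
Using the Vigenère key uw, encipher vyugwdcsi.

puocqzwoc

Repeat the key across the message: uwuwuwuwu
v(21)+u(20): 41≡15 → p
y(24)+w(22): 46≡20 → u
u(20)+u(20): 40≡14 → o
g(6)+w(22): 28≡2 → c
w(22)+u(20): 42≡16 → q
d(3)+w(22): 25 → z
c(2)+u(20): 22 → w
s(18)+w(22): 40≡14 → o
i(8)+u(20): 28≡2 → c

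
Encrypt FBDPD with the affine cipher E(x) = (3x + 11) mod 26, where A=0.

AOUEU

F(5): 3·5+11=26≡0 → A
B(1): 3·1+11=14 → O
D(3): 3·3+11=20 → U
P(15): 3·15+11=56≡4 → E
D(3): 3·3+11=20 → U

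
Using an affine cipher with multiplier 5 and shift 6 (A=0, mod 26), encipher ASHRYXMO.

GSPNWROY

A(0): 5·0+6=6 → G
S(18): 5·18+6=96≡18 → S
H(7): 5·7+6=41≡15 → P
R(17): 5·17+6=91≡13 → N
Y(24): 5·24+6=126≡22 → W
X(23): 5·23+6=121≡17 → R
M(12): 5·12+6=66≡14 → O
O(14): 5·14+6=76≡24 → Y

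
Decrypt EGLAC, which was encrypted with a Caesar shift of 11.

TVAPR

E(4): 4−11=-7≡19 → T
G(6): 6−11=-5≡21 → V
L(11): 11−11=0 → A
A(0): 0−11=-11≡15 → P
C(2): 2−11=-9≡17 → R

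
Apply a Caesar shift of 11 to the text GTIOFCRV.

RETZQNCG

G(6): 6+11=17 → R
T(19): 19+11=30≡4 → E
I(8): 8+11=19 → T
O(14): 14+11=25 → Z
F(5): 5+11=16 → Q
C(2): 2+11=13 → N
R(17): 17+11=28≡2 → C
V(21): 21+11=32≡6 → G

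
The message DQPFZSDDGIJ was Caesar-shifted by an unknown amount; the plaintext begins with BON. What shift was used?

2

From the crib: D(3)−B(1)=2, so the shift is 2.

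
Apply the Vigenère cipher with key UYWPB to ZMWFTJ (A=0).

TKSUUD

Repeat the key across the message: UYWPBU
Z(25)+U(20): 45≡19 → T
M(12)+Y(24): 36≡10 → K
W(22)+W(22): 44≡18 → S
F(5)+P(15): 20 → U
T(19)+B(1): 20 → U
J(9)+U(20): 29≡3 → D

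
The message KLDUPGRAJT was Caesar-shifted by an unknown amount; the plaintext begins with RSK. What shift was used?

From the crib: K(10)−R(17)=-7≡19, so the shift is 19.

19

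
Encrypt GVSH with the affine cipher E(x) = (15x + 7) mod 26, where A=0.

TKRI

G(6): 15·6+7=97≡19 → T
V(21): 15·21+7=322≡10 → K
S(18): 15·18+7=277≡17 → R
H(7): 15·7+7=112≡8 → I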